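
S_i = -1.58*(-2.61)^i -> [-1.58, 4.12, -10.76, 28.09, -73.32]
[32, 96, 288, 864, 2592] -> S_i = 32*3^i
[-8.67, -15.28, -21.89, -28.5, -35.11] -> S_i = -8.67 + -6.61*i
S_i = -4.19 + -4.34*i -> [-4.19, -8.53, -12.87, -17.21, -21.55]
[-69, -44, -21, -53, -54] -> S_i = Random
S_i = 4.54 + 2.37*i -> [4.54, 6.91, 9.28, 11.65, 14.02]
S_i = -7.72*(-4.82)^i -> [-7.72, 37.21, -179.35, 864.49, -4166.83]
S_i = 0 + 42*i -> [0, 42, 84, 126, 168]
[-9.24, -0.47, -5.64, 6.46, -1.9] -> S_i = Random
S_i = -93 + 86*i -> [-93, -7, 79, 165, 251]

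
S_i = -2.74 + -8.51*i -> [-2.74, -11.25, -19.76, -28.27, -36.78]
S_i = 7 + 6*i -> [7, 13, 19, 25, 31]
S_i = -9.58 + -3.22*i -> [-9.58, -12.8, -16.02, -19.24, -22.46]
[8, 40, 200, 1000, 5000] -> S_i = 8*5^i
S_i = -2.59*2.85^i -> [-2.59, -7.38, -21.04, -59.96, -170.88]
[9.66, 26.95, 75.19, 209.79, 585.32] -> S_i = 9.66*2.79^i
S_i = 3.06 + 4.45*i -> [3.06, 7.51, 11.96, 16.41, 20.86]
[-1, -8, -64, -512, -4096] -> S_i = -1*8^i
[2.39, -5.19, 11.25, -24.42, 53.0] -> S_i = 2.39*(-2.17)^i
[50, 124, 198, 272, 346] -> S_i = 50 + 74*i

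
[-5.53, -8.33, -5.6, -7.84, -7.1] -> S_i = Random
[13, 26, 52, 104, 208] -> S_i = 13*2^i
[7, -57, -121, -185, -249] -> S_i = 7 + -64*i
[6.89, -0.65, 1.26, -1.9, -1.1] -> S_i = Random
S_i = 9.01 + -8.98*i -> [9.01, 0.03, -8.95, -17.93, -26.91]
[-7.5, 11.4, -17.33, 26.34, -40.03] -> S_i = -7.50*(-1.52)^i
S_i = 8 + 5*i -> [8, 13, 18, 23, 28]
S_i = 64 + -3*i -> [64, 61, 58, 55, 52]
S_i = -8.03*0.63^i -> [-8.03, -5.06, -3.19, -2.01, -1.26]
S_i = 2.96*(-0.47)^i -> [2.96, -1.39, 0.65, -0.31, 0.14]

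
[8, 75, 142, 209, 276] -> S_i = 8 + 67*i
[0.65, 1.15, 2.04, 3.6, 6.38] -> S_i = 0.65*1.77^i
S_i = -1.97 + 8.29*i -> [-1.97, 6.32, 14.61, 22.9, 31.19]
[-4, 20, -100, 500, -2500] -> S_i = -4*-5^i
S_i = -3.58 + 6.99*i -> [-3.58, 3.41, 10.4, 17.39, 24.38]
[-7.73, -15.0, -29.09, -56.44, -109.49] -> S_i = -7.73*1.94^i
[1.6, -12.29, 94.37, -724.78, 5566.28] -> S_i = 1.60*(-7.68)^i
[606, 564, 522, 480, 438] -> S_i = 606 + -42*i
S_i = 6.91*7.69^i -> [6.91, 53.14, 408.63, 3142.37, 24164.81]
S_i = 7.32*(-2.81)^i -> [7.32, -20.57, 57.8, -162.42, 456.39]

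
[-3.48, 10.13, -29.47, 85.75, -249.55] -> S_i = -3.48*(-2.91)^i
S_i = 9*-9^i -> [9, -81, 729, -6561, 59049]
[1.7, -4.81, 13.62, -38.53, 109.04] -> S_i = 1.70*(-2.83)^i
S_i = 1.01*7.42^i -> [1.01, 7.49, 55.61, 412.6, 3061.52]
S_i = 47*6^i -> [47, 282, 1692, 10152, 60912]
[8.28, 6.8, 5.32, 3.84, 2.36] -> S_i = 8.28 + -1.48*i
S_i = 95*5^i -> [95, 475, 2375, 11875, 59375]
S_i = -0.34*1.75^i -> [-0.34, -0.6, -1.04, -1.82, -3.19]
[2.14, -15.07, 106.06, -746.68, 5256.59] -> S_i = 2.14*(-7.04)^i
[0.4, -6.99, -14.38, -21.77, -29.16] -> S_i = 0.40 + -7.39*i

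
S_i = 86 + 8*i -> [86, 94, 102, 110, 118]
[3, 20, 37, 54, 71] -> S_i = 3 + 17*i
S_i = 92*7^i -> [92, 644, 4508, 31556, 220892]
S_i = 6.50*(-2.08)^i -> [6.5, -13.52, 28.12, -58.49, 121.67]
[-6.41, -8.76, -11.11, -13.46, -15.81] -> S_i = -6.41 + -2.35*i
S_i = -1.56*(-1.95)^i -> [-1.56, 3.04, -5.93, 11.57, -22.56]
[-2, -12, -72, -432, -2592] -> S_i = -2*6^i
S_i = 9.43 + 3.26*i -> [9.43, 12.69, 15.95, 19.21, 22.47]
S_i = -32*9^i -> [-32, -288, -2592, -23328, -209952]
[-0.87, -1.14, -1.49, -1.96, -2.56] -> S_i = -0.87*1.31^i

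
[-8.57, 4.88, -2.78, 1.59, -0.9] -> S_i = -8.57*(-0.57)^i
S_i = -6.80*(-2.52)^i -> [-6.8, 17.14, -43.18, 108.82, -274.23]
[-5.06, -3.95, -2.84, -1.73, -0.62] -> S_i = -5.06 + 1.11*i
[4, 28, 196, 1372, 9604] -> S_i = 4*7^i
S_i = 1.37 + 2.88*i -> [1.37, 4.25, 7.13, 10.01, 12.89]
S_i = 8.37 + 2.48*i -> [8.37, 10.85, 13.33, 15.81, 18.29]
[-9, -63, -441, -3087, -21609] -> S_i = -9*7^i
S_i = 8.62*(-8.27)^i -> [8.62, -71.29, 589.55, -4875.55, 40320.82]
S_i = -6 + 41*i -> [-6, 35, 76, 117, 158]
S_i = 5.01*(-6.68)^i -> [5.01, -33.47, 223.56, -1493.37, 9975.7]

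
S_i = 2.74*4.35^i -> [2.74, 11.92, 51.85, 225.54, 981.09]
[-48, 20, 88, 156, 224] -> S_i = -48 + 68*i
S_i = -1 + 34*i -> [-1, 33, 67, 101, 135]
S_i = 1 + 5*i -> [1, 6, 11, 16, 21]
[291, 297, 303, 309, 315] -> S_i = 291 + 6*i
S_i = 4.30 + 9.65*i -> [4.3, 13.95, 23.6, 33.25, 42.9]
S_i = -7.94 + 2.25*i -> [-7.94, -5.69, -3.44, -1.19, 1.06]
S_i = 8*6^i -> [8, 48, 288, 1728, 10368]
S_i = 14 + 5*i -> [14, 19, 24, 29, 34]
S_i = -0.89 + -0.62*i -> [-0.89, -1.51, -2.13, -2.75, -3.37]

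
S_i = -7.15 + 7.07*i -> [-7.15, -0.08, 6.99, 14.06, 21.13]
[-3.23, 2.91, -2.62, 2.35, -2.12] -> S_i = -3.23*(-0.90)^i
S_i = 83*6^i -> [83, 498, 2988, 17928, 107568]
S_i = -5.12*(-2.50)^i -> [-5.12, 12.8, -32.0, 80.0, -200.0]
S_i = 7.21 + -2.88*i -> [7.21, 4.33, 1.45, -1.43, -4.31]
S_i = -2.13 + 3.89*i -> [-2.13, 1.76, 5.65, 9.54, 13.43]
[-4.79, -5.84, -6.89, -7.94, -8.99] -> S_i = -4.79 + -1.05*i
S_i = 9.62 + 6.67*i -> [9.62, 16.29, 22.96, 29.63, 36.3]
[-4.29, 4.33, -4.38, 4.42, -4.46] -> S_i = -4.29*(-1.01)^i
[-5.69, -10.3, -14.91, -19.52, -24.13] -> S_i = -5.69 + -4.61*i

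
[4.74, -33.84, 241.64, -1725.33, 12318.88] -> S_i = 4.74*(-7.14)^i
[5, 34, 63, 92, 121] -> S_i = 5 + 29*i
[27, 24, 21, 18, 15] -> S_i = 27 + -3*i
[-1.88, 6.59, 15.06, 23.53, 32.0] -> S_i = -1.88 + 8.47*i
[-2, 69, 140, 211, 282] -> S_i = -2 + 71*i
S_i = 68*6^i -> [68, 408, 2448, 14688, 88128]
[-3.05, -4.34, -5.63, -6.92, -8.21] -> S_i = -3.05 + -1.29*i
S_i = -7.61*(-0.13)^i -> [-7.61, 0.99, -0.13, 0.02, -0.0]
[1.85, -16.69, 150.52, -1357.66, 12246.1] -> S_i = 1.85*(-9.02)^i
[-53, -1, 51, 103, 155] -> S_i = -53 + 52*i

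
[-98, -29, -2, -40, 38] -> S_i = Random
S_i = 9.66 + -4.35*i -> [9.66, 5.31, 0.96, -3.39, -7.74]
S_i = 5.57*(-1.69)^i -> [5.57, -9.41, 15.91, -26.89, 45.44]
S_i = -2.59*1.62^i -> [-2.59, -4.2, -6.8, -11.01, -17.84]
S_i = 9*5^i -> [9, 45, 225, 1125, 5625]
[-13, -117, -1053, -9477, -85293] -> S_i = -13*9^i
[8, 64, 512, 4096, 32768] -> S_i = 8*8^i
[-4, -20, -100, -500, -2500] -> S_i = -4*5^i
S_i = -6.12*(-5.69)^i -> [-6.12, 34.82, -198.14, 1127.43, -6415.06]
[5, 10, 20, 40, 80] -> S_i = 5*2^i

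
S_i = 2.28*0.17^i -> [2.28, 0.39, 0.07, 0.01, 0.0]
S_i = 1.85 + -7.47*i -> [1.85, -5.62, -13.09, -20.56, -28.03]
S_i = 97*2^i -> [97, 194, 388, 776, 1552]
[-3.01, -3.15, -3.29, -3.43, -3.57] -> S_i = -3.01 + -0.14*i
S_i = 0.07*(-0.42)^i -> [0.07, -0.03, 0.01, -0.01, 0.0]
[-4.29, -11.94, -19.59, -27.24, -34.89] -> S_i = -4.29 + -7.65*i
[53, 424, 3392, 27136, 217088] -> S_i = 53*8^i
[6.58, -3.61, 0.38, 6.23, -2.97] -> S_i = Random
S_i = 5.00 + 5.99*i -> [5.0, 10.99, 16.98, 22.97, 28.96]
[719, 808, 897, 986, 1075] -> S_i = 719 + 89*i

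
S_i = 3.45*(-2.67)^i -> [3.45, -9.21, 24.59, -65.67, 175.33]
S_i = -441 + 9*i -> [-441, -432, -423, -414, -405]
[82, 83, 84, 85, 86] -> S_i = 82 + 1*i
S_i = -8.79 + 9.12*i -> [-8.79, 0.33, 9.45, 18.57, 27.69]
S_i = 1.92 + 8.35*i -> [1.92, 10.27, 18.62, 26.97, 35.32]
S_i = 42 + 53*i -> [42, 95, 148, 201, 254]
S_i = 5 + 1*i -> [5, 6, 7, 8, 9]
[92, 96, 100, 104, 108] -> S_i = 92 + 4*i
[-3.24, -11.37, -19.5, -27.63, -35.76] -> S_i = -3.24 + -8.13*i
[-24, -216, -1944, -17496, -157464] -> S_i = -24*9^i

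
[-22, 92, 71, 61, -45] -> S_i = Random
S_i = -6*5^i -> [-6, -30, -150, -750, -3750]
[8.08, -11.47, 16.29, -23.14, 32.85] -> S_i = 8.08*(-1.42)^i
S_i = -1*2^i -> [-1, -2, -4, -8, -16]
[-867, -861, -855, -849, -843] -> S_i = -867 + 6*i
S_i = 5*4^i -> [5, 20, 80, 320, 1280]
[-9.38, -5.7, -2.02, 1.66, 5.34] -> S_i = -9.38 + 3.68*i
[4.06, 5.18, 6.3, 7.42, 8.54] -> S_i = 4.06 + 1.12*i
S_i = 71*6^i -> [71, 426, 2556, 15336, 92016]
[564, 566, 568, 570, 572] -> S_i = 564 + 2*i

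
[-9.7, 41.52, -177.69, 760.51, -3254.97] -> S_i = -9.70*(-4.28)^i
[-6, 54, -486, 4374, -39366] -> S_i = -6*-9^i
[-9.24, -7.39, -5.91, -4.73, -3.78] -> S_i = -9.24*0.80^i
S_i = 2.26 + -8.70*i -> [2.26, -6.44, -15.14, -23.84, -32.54]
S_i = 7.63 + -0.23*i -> [7.63, 7.4, 7.17, 6.94, 6.71]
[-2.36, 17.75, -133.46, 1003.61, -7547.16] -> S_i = -2.36*(-7.52)^i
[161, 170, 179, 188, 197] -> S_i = 161 + 9*i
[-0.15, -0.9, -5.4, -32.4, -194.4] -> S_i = -0.15*6.00^i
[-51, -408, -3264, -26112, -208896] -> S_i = -51*8^i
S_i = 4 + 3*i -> [4, 7, 10, 13, 16]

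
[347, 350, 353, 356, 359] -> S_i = 347 + 3*i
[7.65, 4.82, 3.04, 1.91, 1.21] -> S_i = 7.65*0.63^i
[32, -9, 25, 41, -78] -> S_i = Random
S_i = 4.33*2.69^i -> [4.33, 11.65, 31.33, 84.28, 226.72]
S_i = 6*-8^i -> [6, -48, 384, -3072, 24576]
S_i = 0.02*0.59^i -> [0.02, 0.01, 0.01, 0.0, 0.0]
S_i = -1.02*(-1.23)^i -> [-1.02, 1.25, -1.54, 1.9, -2.33]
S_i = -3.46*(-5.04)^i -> [-3.46, 17.44, -87.89, 442.96, -2232.53]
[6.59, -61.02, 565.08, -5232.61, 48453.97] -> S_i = 6.59*(-9.26)^i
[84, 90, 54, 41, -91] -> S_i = Random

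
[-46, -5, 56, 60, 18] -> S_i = Random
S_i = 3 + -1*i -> [3, 2, 1, 0, -1]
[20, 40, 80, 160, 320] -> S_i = 20*2^i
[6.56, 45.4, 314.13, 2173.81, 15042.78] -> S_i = 6.56*6.92^i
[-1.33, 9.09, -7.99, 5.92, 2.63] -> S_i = Random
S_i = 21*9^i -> [21, 189, 1701, 15309, 137781]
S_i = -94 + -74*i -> [-94, -168, -242, -316, -390]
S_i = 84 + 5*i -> [84, 89, 94, 99, 104]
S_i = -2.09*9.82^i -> [-2.09, -20.52, -201.54, -1979.16, -19435.34]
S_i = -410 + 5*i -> [-410, -405, -400, -395, -390]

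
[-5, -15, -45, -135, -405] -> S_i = -5*3^i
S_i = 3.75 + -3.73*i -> [3.75, 0.02, -3.71, -7.44, -11.17]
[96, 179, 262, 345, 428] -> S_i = 96 + 83*i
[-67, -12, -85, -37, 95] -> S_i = Random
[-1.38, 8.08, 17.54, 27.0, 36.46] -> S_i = -1.38 + 9.46*i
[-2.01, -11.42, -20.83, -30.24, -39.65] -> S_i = -2.01 + -9.41*i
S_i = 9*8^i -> [9, 72, 576, 4608, 36864]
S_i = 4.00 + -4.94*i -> [4.0, -0.94, -5.88, -10.82, -15.76]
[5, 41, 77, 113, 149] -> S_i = 5 + 36*i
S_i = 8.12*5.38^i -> [8.12, 43.69, 235.03, 1264.45, 6802.76]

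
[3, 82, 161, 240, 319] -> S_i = 3 + 79*i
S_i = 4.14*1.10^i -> [4.14, 4.55, 5.01, 5.51, 6.06]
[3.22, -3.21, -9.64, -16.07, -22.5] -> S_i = 3.22 + -6.43*i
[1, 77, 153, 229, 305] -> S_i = 1 + 76*i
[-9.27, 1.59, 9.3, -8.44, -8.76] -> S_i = Random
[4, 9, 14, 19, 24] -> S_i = 4 + 5*i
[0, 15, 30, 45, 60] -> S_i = 0 + 15*i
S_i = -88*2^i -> [-88, -176, -352, -704, -1408]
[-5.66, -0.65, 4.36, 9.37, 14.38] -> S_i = -5.66 + 5.01*i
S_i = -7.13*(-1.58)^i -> [-7.13, 11.27, -17.8, 28.12, -44.43]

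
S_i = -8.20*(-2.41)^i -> [-8.2, 19.76, -47.63, 114.78, -276.62]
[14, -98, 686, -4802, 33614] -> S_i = 14*-7^i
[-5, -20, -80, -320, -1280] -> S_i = -5*4^i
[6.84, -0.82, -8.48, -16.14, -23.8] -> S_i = 6.84 + -7.66*i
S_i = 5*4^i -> [5, 20, 80, 320, 1280]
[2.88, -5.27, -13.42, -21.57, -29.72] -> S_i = 2.88 + -8.15*i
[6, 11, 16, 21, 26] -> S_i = 6 + 5*i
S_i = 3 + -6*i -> [3, -3, -9, -15, -21]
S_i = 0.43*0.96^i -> [0.43, 0.41, 0.4, 0.38, 0.37]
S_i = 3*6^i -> [3, 18, 108, 648, 3888]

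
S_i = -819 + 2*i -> [-819, -817, -815, -813, -811]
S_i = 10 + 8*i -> [10, 18, 26, 34, 42]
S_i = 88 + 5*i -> [88, 93, 98, 103, 108]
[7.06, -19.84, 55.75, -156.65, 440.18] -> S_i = 7.06*(-2.81)^i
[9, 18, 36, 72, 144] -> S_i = 9*2^i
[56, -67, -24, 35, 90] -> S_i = Random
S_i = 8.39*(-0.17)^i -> [8.39, -1.43, 0.24, -0.04, 0.01]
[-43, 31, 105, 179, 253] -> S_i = -43 + 74*i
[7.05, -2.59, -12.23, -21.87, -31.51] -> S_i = 7.05 + -9.64*i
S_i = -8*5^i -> [-8, -40, -200, -1000, -5000]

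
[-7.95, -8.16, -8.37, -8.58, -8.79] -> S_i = -7.95 + -0.21*i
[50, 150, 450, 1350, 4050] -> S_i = 50*3^i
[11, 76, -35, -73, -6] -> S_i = Random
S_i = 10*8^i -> [10, 80, 640, 5120, 40960]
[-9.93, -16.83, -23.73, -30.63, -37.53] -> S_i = -9.93 + -6.90*i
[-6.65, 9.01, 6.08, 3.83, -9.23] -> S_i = Random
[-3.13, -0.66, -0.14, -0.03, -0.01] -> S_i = -3.13*0.21^i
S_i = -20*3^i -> [-20, -60, -180, -540, -1620]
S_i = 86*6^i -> [86, 516, 3096, 18576, 111456]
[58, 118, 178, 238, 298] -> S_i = 58 + 60*i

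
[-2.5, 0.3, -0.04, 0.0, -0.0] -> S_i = -2.50*(-0.12)^i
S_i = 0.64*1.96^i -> [0.64, 1.25, 2.46, 4.82, 9.45]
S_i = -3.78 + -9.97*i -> [-3.78, -13.75, -23.72, -33.69, -43.66]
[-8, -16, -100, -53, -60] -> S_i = Random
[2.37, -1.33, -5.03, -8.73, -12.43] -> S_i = 2.37 + -3.70*i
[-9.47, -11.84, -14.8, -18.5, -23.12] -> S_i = -9.47*1.25^i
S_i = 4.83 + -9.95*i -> [4.83, -5.12, -15.07, -25.02, -34.97]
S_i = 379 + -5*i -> [379, 374, 369, 364, 359]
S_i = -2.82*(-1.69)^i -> [-2.82, 4.77, -8.05, 13.61, -23.0]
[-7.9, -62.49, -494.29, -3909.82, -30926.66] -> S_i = -7.90*7.91^i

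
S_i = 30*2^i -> [30, 60, 120, 240, 480]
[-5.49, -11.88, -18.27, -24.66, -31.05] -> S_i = -5.49 + -6.39*i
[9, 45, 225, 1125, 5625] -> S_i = 9*5^i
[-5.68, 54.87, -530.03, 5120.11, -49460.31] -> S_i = -5.68*(-9.66)^i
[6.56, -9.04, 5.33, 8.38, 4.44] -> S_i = Random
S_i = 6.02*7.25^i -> [6.02, 43.64, 316.43, 2294.09, 16632.15]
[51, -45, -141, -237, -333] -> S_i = 51 + -96*i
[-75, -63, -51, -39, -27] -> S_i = -75 + 12*i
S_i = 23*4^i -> [23, 92, 368, 1472, 5888]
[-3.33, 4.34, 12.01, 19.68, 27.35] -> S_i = -3.33 + 7.67*i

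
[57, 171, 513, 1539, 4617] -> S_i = 57*3^i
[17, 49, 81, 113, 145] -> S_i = 17 + 32*i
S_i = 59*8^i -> [59, 472, 3776, 30208, 241664]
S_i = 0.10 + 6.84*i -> [0.1, 6.94, 13.78, 20.62, 27.46]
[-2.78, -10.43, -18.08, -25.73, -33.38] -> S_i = -2.78 + -7.65*i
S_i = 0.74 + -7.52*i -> [0.74, -6.78, -14.3, -21.82, -29.34]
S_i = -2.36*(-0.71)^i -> [-2.36, 1.68, -1.19, 0.84, -0.6]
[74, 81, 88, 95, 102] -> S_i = 74 + 7*i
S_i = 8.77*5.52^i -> [8.77, 48.41, 267.23, 1475.08, 8142.47]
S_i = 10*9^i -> [10, 90, 810, 7290, 65610]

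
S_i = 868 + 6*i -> [868, 874, 880, 886, 892]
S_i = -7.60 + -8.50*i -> [-7.6, -16.1, -24.6, -33.1, -41.6]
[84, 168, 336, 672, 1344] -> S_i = 84*2^i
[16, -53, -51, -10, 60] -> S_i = Random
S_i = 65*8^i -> [65, 520, 4160, 33280, 266240]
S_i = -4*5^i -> [-4, -20, -100, -500, -2500]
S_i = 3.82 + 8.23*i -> [3.82, 12.05, 20.28, 28.51, 36.74]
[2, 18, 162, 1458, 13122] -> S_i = 2*9^i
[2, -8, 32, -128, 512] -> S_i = 2*-4^i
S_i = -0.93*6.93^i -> [-0.93, -6.44, -44.66, -309.52, -2144.94]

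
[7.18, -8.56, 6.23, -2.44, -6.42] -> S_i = Random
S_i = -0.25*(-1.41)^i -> [-0.25, 0.35, -0.5, 0.7, -0.99]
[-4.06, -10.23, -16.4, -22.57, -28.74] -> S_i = -4.06 + -6.17*i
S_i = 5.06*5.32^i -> [5.06, 26.92, 143.21, 761.88, 4053.19]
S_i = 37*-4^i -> [37, -148, 592, -2368, 9472]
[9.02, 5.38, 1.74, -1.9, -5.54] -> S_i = 9.02 + -3.64*i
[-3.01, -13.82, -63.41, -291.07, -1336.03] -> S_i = -3.01*4.59^i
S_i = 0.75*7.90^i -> [0.75, 5.93, 46.81, 369.78, 2921.26]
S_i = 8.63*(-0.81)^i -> [8.63, -6.99, 5.66, -4.59, 3.71]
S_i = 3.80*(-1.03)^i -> [3.8, -3.91, 4.03, -4.15, 4.28]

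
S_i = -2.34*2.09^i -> [-2.34, -4.89, -10.22, -21.36, -44.65]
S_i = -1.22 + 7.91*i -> [-1.22, 6.69, 14.6, 22.51, 30.42]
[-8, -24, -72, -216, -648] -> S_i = -8*3^i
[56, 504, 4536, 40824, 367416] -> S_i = 56*9^i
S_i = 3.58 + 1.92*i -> [3.58, 5.5, 7.42, 9.34, 11.26]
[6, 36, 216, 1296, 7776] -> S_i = 6*6^i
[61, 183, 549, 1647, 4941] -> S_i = 61*3^i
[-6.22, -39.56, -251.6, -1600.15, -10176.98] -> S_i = -6.22*6.36^i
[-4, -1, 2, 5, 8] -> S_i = -4 + 3*i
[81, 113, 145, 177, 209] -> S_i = 81 + 32*i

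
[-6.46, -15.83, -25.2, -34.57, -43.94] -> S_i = -6.46 + -9.37*i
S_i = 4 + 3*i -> [4, 7, 10, 13, 16]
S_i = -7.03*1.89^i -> [-7.03, -13.29, -25.11, -47.46, -89.7]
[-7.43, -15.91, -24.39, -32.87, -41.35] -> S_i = -7.43 + -8.48*i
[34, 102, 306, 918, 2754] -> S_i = 34*3^i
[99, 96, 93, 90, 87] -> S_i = 99 + -3*i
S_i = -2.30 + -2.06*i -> [-2.3, -4.36, -6.42, -8.48, -10.54]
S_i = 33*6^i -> [33, 198, 1188, 7128, 42768]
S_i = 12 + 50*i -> [12, 62, 112, 162, 212]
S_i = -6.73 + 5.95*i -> [-6.73, -0.78, 5.17, 11.12, 17.07]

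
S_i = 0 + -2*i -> [0, -2, -4, -6, -8]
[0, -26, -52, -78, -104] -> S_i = 0 + -26*i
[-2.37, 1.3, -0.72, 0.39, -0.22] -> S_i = -2.37*(-0.55)^i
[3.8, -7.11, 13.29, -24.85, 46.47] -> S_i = 3.80*(-1.87)^i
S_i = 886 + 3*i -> [886, 889, 892, 895, 898]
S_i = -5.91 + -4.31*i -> [-5.91, -10.22, -14.53, -18.84, -23.15]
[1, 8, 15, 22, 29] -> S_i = 1 + 7*i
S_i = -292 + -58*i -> [-292, -350, -408, -466, -524]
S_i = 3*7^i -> [3, 21, 147, 1029, 7203]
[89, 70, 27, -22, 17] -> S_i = Random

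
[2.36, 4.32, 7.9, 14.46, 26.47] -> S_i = 2.36*1.83^i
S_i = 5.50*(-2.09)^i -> [5.5, -11.5, 24.02, -50.21, 104.94]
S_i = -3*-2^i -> [-3, 6, -12, 24, -48]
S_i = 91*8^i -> [91, 728, 5824, 46592, 372736]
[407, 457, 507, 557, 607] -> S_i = 407 + 50*i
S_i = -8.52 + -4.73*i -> [-8.52, -13.25, -17.98, -22.71, -27.44]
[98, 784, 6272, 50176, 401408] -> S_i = 98*8^i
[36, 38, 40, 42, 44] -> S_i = 36 + 2*i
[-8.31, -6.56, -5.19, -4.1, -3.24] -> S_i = -8.31*0.79^i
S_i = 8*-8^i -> [8, -64, 512, -4096, 32768]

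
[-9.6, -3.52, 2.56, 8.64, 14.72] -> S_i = -9.60 + 6.08*i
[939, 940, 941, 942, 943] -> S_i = 939 + 1*i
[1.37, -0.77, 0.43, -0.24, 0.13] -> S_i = 1.37*(-0.56)^i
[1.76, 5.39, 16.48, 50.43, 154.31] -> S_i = 1.76*3.06^i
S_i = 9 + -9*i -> [9, 0, -9, -18, -27]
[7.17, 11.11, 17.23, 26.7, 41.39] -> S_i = 7.17*1.55^i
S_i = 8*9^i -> [8, 72, 648, 5832, 52488]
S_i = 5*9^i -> [5, 45, 405, 3645, 32805]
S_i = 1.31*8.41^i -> [1.31, 11.02, 92.65, 779.22, 6553.23]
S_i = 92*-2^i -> [92, -184, 368, -736, 1472]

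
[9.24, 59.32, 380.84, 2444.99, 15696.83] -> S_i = 9.24*6.42^i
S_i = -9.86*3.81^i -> [-9.86, -37.57, -143.13, -545.32, -2077.67]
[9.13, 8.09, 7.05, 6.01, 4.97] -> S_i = 9.13 + -1.04*i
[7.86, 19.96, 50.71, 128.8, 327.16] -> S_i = 7.86*2.54^i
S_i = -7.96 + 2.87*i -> [-7.96, -5.09, -2.22, 0.65, 3.52]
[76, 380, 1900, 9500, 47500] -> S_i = 76*5^i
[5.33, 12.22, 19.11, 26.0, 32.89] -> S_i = 5.33 + 6.89*i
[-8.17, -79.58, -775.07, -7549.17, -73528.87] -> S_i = -8.17*9.74^i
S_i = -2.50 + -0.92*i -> [-2.5, -3.42, -4.34, -5.26, -6.18]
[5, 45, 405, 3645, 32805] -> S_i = 5*9^i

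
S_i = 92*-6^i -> [92, -552, 3312, -19872, 119232]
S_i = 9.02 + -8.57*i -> [9.02, 0.45, -8.12, -16.69, -25.26]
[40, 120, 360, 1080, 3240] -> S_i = 40*3^i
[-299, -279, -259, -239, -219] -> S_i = -299 + 20*i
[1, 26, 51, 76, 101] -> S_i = 1 + 25*i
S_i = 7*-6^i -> [7, -42, 252, -1512, 9072]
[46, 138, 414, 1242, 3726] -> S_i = 46*3^i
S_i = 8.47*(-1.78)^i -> [8.47, -15.08, 26.84, -47.77, 85.03]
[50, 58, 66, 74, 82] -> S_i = 50 + 8*i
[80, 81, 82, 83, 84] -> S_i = 80 + 1*i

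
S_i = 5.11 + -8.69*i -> [5.11, -3.58, -12.27, -20.96, -29.65]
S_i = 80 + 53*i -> [80, 133, 186, 239, 292]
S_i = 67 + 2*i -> [67, 69, 71, 73, 75]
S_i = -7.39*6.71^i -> [-7.39, -49.59, -332.73, -2232.61, -14980.78]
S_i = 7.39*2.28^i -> [7.39, 16.85, 38.42, 87.59, 199.7]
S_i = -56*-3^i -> [-56, 168, -504, 1512, -4536]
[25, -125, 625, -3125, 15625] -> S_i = 25*-5^i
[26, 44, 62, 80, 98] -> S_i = 26 + 18*i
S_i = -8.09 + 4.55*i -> [-8.09, -3.54, 1.01, 5.56, 10.11]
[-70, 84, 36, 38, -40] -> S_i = Random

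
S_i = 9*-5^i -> [9, -45, 225, -1125, 5625]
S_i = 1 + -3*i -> [1, -2, -5, -8, -11]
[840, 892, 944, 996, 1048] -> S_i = 840 + 52*i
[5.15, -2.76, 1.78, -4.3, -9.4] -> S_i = Random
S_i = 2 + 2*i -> [2, 4, 6, 8, 10]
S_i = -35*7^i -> [-35, -245, -1715, -12005, -84035]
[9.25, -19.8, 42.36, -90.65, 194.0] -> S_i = 9.25*(-2.14)^i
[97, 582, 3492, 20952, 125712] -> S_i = 97*6^i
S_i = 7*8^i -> [7, 56, 448, 3584, 28672]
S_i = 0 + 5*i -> [0, 5, 10, 15, 20]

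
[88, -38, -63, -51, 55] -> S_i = Random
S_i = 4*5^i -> [4, 20, 100, 500, 2500]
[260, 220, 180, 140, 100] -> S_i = 260 + -40*i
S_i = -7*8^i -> [-7, -56, -448, -3584, -28672]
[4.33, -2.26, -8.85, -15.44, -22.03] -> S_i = 4.33 + -6.59*i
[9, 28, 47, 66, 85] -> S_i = 9 + 19*i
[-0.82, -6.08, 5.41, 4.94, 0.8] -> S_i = Random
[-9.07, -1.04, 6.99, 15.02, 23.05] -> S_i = -9.07 + 8.03*i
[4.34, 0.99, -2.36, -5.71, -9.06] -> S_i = 4.34 + -3.35*i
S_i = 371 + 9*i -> [371, 380, 389, 398, 407]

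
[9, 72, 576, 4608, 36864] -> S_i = 9*8^i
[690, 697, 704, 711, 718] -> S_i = 690 + 7*i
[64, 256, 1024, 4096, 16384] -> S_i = 64*4^i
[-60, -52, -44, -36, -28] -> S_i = -60 + 8*i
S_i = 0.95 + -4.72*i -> [0.95, -3.77, -8.49, -13.21, -17.93]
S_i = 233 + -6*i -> [233, 227, 221, 215, 209]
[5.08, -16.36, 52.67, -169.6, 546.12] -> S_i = 5.08*(-3.22)^i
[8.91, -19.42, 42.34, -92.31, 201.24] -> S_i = 8.91*(-2.18)^i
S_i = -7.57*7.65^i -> [-7.57, -57.91, -443.02, -3389.07, -25926.36]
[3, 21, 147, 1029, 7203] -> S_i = 3*7^i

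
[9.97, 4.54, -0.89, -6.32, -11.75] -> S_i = 9.97 + -5.43*i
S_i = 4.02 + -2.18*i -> [4.02, 1.84, -0.34, -2.52, -4.7]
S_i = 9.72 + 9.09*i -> [9.72, 18.81, 27.9, 36.99, 46.08]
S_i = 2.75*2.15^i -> [2.75, 5.91, 12.71, 27.33, 58.76]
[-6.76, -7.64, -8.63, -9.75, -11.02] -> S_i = -6.76*1.13^i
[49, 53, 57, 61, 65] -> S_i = 49 + 4*i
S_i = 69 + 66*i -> [69, 135, 201, 267, 333]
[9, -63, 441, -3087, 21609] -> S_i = 9*-7^i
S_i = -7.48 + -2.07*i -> [-7.48, -9.55, -11.62, -13.69, -15.76]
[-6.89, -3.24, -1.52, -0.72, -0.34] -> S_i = -6.89*0.47^i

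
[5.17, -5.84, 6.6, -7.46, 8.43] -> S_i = 5.17*(-1.13)^i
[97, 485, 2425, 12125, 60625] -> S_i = 97*5^i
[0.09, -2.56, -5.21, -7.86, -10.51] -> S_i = 0.09 + -2.65*i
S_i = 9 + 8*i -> [9, 17, 25, 33, 41]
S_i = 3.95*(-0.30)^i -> [3.95, -1.18, 0.36, -0.11, 0.03]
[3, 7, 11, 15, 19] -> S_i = 3 + 4*i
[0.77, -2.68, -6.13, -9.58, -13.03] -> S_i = 0.77 + -3.45*i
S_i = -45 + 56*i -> [-45, 11, 67, 123, 179]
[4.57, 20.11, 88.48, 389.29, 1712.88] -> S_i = 4.57*4.40^i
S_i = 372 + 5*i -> [372, 377, 382, 387, 392]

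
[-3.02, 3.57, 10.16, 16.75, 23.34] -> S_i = -3.02 + 6.59*i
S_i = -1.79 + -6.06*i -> [-1.79, -7.85, -13.91, -19.97, -26.03]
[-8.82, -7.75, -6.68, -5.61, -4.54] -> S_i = -8.82 + 1.07*i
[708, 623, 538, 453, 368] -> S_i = 708 + -85*i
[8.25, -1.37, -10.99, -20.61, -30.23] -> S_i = 8.25 + -9.62*i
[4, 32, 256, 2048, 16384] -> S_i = 4*8^i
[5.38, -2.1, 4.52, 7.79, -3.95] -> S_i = Random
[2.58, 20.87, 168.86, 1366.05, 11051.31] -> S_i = 2.58*8.09^i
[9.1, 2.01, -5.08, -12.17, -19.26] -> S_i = 9.10 + -7.09*i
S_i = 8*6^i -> [8, 48, 288, 1728, 10368]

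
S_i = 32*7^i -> [32, 224, 1568, 10976, 76832]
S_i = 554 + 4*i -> [554, 558, 562, 566, 570]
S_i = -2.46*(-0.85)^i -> [-2.46, 2.09, -1.78, 1.51, -1.28]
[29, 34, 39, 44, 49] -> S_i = 29 + 5*i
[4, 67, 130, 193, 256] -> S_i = 4 + 63*i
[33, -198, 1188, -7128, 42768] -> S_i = 33*-6^i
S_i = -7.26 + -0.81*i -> [-7.26, -8.07, -8.88, -9.69, -10.5]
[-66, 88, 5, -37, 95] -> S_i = Random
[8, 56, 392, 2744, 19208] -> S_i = 8*7^i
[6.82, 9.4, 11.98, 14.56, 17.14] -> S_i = 6.82 + 2.58*i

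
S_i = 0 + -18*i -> [0, -18, -36, -54, -72]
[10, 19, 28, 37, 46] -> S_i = 10 + 9*i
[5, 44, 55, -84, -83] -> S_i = Random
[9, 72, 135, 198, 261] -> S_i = 9 + 63*i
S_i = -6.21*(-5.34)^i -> [-6.21, 33.16, -177.08, 945.62, -5049.6]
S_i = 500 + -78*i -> [500, 422, 344, 266, 188]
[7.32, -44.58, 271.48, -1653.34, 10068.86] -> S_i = 7.32*(-6.09)^i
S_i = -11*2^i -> [-11, -22, -44, -88, -176]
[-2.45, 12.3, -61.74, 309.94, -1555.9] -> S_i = -2.45*(-5.02)^i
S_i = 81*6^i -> [81, 486, 2916, 17496, 104976]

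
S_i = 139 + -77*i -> [139, 62, -15, -92, -169]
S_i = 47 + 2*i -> [47, 49, 51, 53, 55]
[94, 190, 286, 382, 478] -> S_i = 94 + 96*i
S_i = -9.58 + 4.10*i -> [-9.58, -5.48, -1.38, 2.72, 6.82]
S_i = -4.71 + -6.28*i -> [-4.71, -10.99, -17.27, -23.55, -29.83]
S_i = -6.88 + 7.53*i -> [-6.88, 0.65, 8.18, 15.71, 23.24]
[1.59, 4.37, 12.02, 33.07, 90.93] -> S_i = 1.59*2.75^i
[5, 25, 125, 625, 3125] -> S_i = 5*5^i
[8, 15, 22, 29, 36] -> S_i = 8 + 7*i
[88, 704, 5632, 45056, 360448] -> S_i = 88*8^i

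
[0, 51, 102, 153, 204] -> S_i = 0 + 51*i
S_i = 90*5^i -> [90, 450, 2250, 11250, 56250]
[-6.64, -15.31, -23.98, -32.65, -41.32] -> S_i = -6.64 + -8.67*i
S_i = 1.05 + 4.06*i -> [1.05, 5.11, 9.17, 13.23, 17.29]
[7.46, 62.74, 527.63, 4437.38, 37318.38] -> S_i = 7.46*8.41^i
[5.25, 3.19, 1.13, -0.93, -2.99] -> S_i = 5.25 + -2.06*i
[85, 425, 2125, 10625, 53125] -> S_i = 85*5^i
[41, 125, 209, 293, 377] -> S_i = 41 + 84*i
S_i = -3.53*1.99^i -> [-3.53, -7.02, -13.98, -27.82, -55.36]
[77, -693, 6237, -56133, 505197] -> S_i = 77*-9^i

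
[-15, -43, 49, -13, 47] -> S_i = Random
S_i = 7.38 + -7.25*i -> [7.38, 0.13, -7.12, -14.37, -21.62]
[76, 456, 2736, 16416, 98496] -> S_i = 76*6^i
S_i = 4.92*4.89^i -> [4.92, 24.06, 117.65, 575.3, 2813.2]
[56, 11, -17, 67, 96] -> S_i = Random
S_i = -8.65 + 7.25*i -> [-8.65, -1.4, 5.85, 13.1, 20.35]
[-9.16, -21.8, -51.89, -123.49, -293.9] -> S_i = -9.16*2.38^i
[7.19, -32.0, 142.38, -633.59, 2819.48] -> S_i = 7.19*(-4.45)^i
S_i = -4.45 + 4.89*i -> [-4.45, 0.44, 5.33, 10.22, 15.11]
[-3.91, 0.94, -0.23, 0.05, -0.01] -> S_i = -3.91*(-0.24)^i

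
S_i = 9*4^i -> [9, 36, 144, 576, 2304]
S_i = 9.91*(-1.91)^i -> [9.91, -18.93, 36.15, -69.05, 131.89]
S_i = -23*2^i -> [-23, -46, -92, -184, -368]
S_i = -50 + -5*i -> [-50, -55, -60, -65, -70]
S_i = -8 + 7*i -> [-8, -1, 6, 13, 20]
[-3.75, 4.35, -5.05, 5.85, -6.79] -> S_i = -3.75*(-1.16)^i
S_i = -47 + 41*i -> [-47, -6, 35, 76, 117]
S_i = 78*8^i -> [78, 624, 4992, 39936, 319488]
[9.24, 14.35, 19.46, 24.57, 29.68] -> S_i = 9.24 + 5.11*i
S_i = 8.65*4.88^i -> [8.65, 42.21, 205.99, 1005.25, 4905.64]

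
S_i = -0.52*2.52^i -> [-0.52, -1.31, -3.3, -8.32, -20.97]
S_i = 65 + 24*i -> [65, 89, 113, 137, 161]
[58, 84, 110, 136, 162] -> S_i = 58 + 26*i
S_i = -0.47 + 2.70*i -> [-0.47, 2.23, 4.93, 7.63, 10.33]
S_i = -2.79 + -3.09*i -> [-2.79, -5.88, -8.97, -12.06, -15.15]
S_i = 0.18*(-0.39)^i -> [0.18, -0.07, 0.03, -0.01, 0.0]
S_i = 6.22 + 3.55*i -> [6.22, 9.77, 13.32, 16.87, 20.42]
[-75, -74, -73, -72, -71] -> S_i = -75 + 1*i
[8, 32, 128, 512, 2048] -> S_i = 8*4^i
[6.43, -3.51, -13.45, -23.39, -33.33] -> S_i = 6.43 + -9.94*i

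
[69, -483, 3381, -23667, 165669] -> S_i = 69*-7^i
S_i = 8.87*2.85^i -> [8.87, 25.28, 72.05, 205.33, 585.2]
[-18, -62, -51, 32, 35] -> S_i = Random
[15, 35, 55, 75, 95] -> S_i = 15 + 20*i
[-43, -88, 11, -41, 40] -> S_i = Random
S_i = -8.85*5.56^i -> [-8.85, -49.21, -273.59, -1521.13, -8457.51]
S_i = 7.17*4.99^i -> [7.17, 35.78, 178.53, 890.88, 4445.51]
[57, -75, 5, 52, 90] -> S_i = Random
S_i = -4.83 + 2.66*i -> [-4.83, -2.17, 0.49, 3.15, 5.81]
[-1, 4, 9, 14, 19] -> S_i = -1 + 5*i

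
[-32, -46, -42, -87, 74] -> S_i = Random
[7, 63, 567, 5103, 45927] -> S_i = 7*9^i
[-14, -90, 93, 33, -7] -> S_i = Random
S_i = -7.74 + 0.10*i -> [-7.74, -7.64, -7.54, -7.44, -7.34]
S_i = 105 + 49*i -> [105, 154, 203, 252, 301]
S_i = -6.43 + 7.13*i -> [-6.43, 0.7, 7.83, 14.96, 22.09]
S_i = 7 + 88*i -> [7, 95, 183, 271, 359]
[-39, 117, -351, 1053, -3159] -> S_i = -39*-3^i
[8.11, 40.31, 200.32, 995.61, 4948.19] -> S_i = 8.11*4.97^i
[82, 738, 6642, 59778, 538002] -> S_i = 82*9^i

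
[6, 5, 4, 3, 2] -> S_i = 6 + -1*i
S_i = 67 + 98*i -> [67, 165, 263, 361, 459]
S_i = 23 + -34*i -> [23, -11, -45, -79, -113]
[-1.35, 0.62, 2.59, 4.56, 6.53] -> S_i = -1.35 + 1.97*i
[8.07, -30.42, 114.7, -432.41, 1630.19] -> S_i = 8.07*(-3.77)^i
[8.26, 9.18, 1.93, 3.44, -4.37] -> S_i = Random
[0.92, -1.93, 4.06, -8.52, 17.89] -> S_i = 0.92*(-2.10)^i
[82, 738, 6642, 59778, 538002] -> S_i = 82*9^i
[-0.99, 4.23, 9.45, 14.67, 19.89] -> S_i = -0.99 + 5.22*i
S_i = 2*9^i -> [2, 18, 162, 1458, 13122]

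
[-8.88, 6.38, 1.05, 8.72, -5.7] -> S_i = Random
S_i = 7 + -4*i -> [7, 3, -1, -5, -9]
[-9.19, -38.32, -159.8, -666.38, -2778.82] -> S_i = -9.19*4.17^i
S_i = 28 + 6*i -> [28, 34, 40, 46, 52]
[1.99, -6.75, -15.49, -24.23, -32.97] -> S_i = 1.99 + -8.74*i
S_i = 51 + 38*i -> [51, 89, 127, 165, 203]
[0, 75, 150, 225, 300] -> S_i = 0 + 75*i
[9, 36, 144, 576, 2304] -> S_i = 9*4^i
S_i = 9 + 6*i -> [9, 15, 21, 27, 33]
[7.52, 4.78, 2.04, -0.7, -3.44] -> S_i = 7.52 + -2.74*i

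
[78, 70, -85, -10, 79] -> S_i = Random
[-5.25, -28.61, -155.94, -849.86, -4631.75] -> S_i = -5.25*5.45^i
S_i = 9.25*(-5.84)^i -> [9.25, -54.02, 315.48, -1842.38, 10759.53]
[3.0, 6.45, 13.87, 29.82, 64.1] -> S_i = 3.00*2.15^i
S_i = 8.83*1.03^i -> [8.83, 9.09, 9.37, 9.65, 9.94]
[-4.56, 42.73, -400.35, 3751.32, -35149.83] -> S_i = -4.56*(-9.37)^i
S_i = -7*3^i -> [-7, -21, -63, -189, -567]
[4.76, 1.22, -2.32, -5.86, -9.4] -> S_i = 4.76 + -3.54*i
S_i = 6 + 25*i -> [6, 31, 56, 81, 106]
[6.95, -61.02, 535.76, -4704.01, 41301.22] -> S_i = 6.95*(-8.78)^i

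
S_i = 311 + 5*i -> [311, 316, 321, 326, 331]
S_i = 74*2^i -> [74, 148, 296, 592, 1184]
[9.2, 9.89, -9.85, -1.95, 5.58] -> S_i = Random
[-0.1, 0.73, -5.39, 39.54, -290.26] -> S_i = -0.10*(-7.34)^i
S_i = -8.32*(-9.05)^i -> [-8.32, 75.3, -681.43, 6166.93, -55810.72]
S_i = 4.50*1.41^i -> [4.5, 6.34, 8.95, 12.61, 17.79]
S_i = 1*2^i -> [1, 2, 4, 8, 16]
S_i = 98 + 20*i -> [98, 118, 138, 158, 178]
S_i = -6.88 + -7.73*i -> [-6.88, -14.61, -22.34, -30.07, -37.8]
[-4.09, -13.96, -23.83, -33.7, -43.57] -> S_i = -4.09 + -9.87*i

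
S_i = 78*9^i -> [78, 702, 6318, 56862, 511758]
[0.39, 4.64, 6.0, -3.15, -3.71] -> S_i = Random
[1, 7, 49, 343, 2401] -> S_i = 1*7^i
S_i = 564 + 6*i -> [564, 570, 576, 582, 588]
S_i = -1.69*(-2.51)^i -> [-1.69, 4.24, -10.65, 26.72, -67.08]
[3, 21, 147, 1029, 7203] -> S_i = 3*7^i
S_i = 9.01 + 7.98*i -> [9.01, 16.99, 24.97, 32.95, 40.93]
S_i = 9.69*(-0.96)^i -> [9.69, -9.3, 8.93, -8.57, 8.23]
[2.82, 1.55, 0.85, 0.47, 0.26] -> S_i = 2.82*0.55^i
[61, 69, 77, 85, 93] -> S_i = 61 + 8*i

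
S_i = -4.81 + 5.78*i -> [-4.81, 0.97, 6.75, 12.53, 18.31]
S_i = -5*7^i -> [-5, -35, -245, -1715, -12005]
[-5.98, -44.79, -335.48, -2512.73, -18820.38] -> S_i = -5.98*7.49^i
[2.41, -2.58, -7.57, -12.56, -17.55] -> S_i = 2.41 + -4.99*i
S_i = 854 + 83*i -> [854, 937, 1020, 1103, 1186]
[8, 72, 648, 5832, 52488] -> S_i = 8*9^i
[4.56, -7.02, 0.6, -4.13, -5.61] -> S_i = Random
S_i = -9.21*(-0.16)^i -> [-9.21, 1.47, -0.24, 0.04, -0.01]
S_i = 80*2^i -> [80, 160, 320, 640, 1280]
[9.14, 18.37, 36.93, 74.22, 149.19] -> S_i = 9.14*2.01^i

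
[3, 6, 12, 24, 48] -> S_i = 3*2^i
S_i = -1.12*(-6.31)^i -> [-1.12, 7.07, -44.59, 281.39, -1775.56]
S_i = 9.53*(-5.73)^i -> [9.53, -54.61, 312.9, -1792.9, 10273.33]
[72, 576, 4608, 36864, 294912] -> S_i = 72*8^i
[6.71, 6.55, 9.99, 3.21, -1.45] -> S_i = Random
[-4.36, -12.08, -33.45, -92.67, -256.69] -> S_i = -4.36*2.77^i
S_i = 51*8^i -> [51, 408, 3264, 26112, 208896]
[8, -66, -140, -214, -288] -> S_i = 8 + -74*i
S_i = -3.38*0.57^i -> [-3.38, -1.93, -1.1, -0.63, -0.36]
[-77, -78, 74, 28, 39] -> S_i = Random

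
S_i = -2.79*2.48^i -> [-2.79, -6.92, -17.16, -42.56, -105.54]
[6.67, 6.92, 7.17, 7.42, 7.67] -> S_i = 6.67 + 0.25*i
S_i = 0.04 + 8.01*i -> [0.04, 8.05, 16.06, 24.07, 32.08]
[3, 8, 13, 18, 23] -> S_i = 3 + 5*i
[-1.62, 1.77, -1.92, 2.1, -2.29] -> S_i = -1.62*(-1.09)^i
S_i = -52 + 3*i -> [-52, -49, -46, -43, -40]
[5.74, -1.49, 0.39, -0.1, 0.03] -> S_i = 5.74*(-0.26)^i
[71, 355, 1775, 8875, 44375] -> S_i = 71*5^i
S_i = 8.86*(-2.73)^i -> [8.86, -24.19, 66.03, -180.27, 492.14]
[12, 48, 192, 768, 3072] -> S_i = 12*4^i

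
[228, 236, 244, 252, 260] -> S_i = 228 + 8*i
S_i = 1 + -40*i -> [1, -39, -79, -119, -159]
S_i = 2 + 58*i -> [2, 60, 118, 176, 234]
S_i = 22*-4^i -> [22, -88, 352, -1408, 5632]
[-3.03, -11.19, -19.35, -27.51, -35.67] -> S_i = -3.03 + -8.16*i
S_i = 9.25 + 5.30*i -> [9.25, 14.55, 19.85, 25.15, 30.45]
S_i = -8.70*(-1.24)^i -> [-8.7, 10.79, -13.38, 16.59, -20.57]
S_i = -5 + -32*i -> [-5, -37, -69, -101, -133]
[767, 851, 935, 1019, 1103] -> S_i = 767 + 84*i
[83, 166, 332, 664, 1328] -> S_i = 83*2^i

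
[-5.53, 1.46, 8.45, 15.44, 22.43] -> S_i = -5.53 + 6.99*i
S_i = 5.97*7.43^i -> [5.97, 44.36, 329.57, 2448.73, 18194.06]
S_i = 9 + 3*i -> [9, 12, 15, 18, 21]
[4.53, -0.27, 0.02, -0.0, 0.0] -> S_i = 4.53*(-0.06)^i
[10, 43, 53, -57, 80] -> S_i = Random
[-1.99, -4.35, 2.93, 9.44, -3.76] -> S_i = Random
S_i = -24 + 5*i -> [-24, -19, -14, -9, -4]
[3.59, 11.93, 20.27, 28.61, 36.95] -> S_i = 3.59 + 8.34*i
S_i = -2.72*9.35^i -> [-2.72, -25.43, -237.79, -2223.33, -20788.13]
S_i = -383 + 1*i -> [-383, -382, -381, -380, -379]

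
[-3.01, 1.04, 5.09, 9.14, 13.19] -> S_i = -3.01 + 4.05*i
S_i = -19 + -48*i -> [-19, -67, -115, -163, -211]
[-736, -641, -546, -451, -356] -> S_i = -736 + 95*i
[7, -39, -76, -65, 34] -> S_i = Random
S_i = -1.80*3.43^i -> [-1.8, -6.17, -21.18, -72.64, -249.14]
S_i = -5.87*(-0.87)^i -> [-5.87, 5.11, -4.44, 3.87, -3.36]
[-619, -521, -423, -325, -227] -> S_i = -619 + 98*i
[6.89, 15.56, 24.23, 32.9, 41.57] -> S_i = 6.89 + 8.67*i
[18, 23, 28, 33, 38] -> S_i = 18 + 5*i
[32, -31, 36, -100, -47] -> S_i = Random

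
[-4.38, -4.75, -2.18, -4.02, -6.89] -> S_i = Random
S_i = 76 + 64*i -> [76, 140, 204, 268, 332]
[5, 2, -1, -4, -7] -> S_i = 5 + -3*i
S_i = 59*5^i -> [59, 295, 1475, 7375, 36875]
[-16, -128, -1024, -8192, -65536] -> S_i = -16*8^i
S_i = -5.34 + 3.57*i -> [-5.34, -1.77, 1.8, 5.37, 8.94]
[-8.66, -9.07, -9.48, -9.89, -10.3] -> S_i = -8.66 + -0.41*i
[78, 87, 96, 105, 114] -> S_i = 78 + 9*i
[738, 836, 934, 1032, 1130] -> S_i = 738 + 98*i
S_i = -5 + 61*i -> [-5, 56, 117, 178, 239]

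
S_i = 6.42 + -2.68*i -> [6.42, 3.74, 1.06, -1.62, -4.3]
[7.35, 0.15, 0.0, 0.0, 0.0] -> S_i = 7.35*0.02^i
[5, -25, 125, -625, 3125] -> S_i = 5*-5^i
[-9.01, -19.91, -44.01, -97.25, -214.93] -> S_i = -9.01*2.21^i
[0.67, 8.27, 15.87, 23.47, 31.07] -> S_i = 0.67 + 7.60*i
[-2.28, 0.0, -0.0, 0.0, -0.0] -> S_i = -2.28*-0.00^i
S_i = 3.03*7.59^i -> [3.03, 23.0, 174.55, 1324.85, 10055.64]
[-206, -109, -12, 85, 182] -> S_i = -206 + 97*i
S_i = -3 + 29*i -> [-3, 26, 55, 84, 113]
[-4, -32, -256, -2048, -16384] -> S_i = -4*8^i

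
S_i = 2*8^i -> [2, 16, 128, 1024, 8192]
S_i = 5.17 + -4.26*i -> [5.17, 0.91, -3.35, -7.61, -11.87]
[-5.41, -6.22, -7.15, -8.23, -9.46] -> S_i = -5.41*1.15^i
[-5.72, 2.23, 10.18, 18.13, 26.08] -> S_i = -5.72 + 7.95*i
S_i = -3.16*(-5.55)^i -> [-3.16, 17.54, -97.34, 540.21, -2998.19]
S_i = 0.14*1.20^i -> [0.14, 0.17, 0.2, 0.24, 0.29]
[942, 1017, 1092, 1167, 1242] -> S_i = 942 + 75*i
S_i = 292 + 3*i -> [292, 295, 298, 301, 304]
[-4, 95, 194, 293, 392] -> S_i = -4 + 99*i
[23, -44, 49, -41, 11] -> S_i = Random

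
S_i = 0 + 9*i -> [0, 9, 18, 27, 36]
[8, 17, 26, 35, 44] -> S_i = 8 + 9*i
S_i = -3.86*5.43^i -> [-3.86, -20.96, -113.81, -618.0, -3355.73]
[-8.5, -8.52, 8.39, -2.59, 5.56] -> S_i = Random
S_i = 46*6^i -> [46, 276, 1656, 9936, 59616]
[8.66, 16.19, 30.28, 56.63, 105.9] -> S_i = 8.66*1.87^i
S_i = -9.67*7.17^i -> [-9.67, -69.33, -497.12, -3564.38, -25556.6]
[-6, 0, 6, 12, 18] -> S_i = -6 + 6*i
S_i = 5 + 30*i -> [5, 35, 65, 95, 125]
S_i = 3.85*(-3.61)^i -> [3.85, -13.9, 50.17, -181.13, 653.87]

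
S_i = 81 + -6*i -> [81, 75, 69, 63, 57]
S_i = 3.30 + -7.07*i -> [3.3, -3.77, -10.84, -17.91, -24.98]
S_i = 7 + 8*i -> [7, 15, 23, 31, 39]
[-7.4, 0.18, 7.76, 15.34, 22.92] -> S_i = -7.40 + 7.58*i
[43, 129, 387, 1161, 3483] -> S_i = 43*3^i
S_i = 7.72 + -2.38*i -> [7.72, 5.34, 2.96, 0.58, -1.8]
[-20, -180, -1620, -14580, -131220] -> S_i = -20*9^i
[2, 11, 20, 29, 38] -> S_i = 2 + 9*i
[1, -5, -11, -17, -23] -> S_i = 1 + -6*i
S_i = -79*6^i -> [-79, -474, -2844, -17064, -102384]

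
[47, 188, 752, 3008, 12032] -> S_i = 47*4^i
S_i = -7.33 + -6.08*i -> [-7.33, -13.41, -19.49, -25.57, -31.65]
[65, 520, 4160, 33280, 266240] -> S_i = 65*8^i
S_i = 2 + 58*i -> [2, 60, 118, 176, 234]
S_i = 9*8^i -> [9, 72, 576, 4608, 36864]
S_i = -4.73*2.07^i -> [-4.73, -9.79, -20.27, -41.95, -86.84]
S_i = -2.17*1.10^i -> [-2.17, -2.39, -2.63, -2.89, -3.18]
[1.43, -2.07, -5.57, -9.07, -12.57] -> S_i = 1.43 + -3.50*i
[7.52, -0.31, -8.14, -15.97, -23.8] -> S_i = 7.52 + -7.83*i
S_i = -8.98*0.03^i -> [-8.98, -0.27, -0.01, -0.0, -0.0]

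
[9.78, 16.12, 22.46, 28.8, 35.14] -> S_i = 9.78 + 6.34*i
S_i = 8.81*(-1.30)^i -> [8.81, -11.45, 14.89, -19.36, 25.16]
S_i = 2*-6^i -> [2, -12, 72, -432, 2592]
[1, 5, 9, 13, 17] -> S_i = 1 + 4*i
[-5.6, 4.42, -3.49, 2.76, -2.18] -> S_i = -5.60*(-0.79)^i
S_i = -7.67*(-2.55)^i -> [-7.67, 19.56, -49.87, 127.18, -324.31]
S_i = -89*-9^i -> [-89, 801, -7209, 64881, -583929]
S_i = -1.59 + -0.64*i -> [-1.59, -2.23, -2.87, -3.51, -4.15]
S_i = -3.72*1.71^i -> [-3.72, -6.36, -10.88, -18.6, -31.81]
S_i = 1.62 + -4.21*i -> [1.62, -2.59, -6.8, -11.01, -15.22]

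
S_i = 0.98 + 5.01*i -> [0.98, 5.99, 11.0, 16.01, 21.02]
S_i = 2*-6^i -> [2, -12, 72, -432, 2592]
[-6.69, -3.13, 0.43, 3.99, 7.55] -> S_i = -6.69 + 3.56*i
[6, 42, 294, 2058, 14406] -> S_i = 6*7^i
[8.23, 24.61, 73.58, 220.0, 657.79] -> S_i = 8.23*2.99^i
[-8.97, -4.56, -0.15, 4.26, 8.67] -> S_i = -8.97 + 4.41*i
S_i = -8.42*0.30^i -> [-8.42, -2.53, -0.76, -0.23, -0.07]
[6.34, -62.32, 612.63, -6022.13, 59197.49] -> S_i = 6.34*(-9.83)^i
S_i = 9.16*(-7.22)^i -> [9.16, -66.14, 477.5, -3447.52, 24891.11]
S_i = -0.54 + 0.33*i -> [-0.54, -0.21, 0.12, 0.45, 0.78]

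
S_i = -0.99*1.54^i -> [-0.99, -1.52, -2.35, -3.62, -5.57]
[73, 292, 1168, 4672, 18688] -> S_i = 73*4^i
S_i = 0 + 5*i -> [0, 5, 10, 15, 20]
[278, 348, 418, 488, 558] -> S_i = 278 + 70*i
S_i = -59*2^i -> [-59, -118, -236, -472, -944]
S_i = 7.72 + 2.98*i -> [7.72, 10.7, 13.68, 16.66, 19.64]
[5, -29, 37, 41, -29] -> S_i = Random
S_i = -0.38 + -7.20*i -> [-0.38, -7.58, -14.78, -21.98, -29.18]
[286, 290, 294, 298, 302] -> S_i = 286 + 4*i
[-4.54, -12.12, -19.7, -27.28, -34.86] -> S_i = -4.54 + -7.58*i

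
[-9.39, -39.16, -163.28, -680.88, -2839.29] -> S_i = -9.39*4.17^i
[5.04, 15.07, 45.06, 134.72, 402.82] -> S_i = 5.04*2.99^i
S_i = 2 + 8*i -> [2, 10, 18, 26, 34]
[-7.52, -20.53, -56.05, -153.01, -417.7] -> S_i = -7.52*2.73^i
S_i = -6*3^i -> [-6, -18, -54, -162, -486]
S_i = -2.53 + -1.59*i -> [-2.53, -4.12, -5.71, -7.3, -8.89]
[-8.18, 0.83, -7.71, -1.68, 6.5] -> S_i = Random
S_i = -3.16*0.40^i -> [-3.16, -1.26, -0.51, -0.2, -0.08]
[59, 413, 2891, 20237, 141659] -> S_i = 59*7^i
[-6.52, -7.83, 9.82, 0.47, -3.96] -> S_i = Random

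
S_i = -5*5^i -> [-5, -25, -125, -625, -3125]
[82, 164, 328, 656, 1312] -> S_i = 82*2^i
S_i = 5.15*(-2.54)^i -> [5.15, -13.08, 33.23, -84.39, 214.36]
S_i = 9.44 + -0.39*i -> [9.44, 9.05, 8.66, 8.27, 7.88]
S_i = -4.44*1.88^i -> [-4.44, -8.35, -15.69, -29.5, -55.46]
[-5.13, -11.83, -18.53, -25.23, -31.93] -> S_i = -5.13 + -6.70*i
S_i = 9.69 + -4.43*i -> [9.69, 5.26, 0.83, -3.6, -8.03]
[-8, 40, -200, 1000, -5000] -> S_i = -8*-5^i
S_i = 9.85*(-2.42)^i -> [9.85, -23.84, 57.69, -139.6, 337.83]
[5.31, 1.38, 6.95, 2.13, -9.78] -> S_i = Random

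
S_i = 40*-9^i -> [40, -360, 3240, -29160, 262440]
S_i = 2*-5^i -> [2, -10, 50, -250, 1250]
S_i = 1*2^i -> [1, 2, 4, 8, 16]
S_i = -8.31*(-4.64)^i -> [-8.31, 38.56, -178.91, 830.15, -3851.88]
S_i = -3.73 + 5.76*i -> [-3.73, 2.03, 7.79, 13.55, 19.31]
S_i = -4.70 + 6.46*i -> [-4.7, 1.76, 8.22, 14.68, 21.14]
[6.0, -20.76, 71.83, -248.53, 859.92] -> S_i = 6.00*(-3.46)^i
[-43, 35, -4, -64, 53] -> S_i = Random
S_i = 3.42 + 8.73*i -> [3.42, 12.15, 20.88, 29.61, 38.34]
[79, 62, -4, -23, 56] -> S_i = Random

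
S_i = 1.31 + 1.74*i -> [1.31, 3.05, 4.79, 6.53, 8.27]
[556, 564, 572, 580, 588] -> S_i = 556 + 8*i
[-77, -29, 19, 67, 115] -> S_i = -77 + 48*i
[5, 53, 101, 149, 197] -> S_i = 5 + 48*i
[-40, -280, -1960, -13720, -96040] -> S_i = -40*7^i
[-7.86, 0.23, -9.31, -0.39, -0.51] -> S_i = Random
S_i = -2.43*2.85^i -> [-2.43, -6.93, -19.74, -56.25, -160.32]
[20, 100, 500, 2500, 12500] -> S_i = 20*5^i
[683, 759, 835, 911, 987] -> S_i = 683 + 76*i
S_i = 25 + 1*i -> [25, 26, 27, 28, 29]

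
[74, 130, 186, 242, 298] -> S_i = 74 + 56*i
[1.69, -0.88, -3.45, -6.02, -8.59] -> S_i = 1.69 + -2.57*i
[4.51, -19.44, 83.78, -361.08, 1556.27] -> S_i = 4.51*(-4.31)^i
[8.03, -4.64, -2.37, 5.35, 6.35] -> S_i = Random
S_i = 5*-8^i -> [5, -40, 320, -2560, 20480]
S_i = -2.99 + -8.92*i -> [-2.99, -11.91, -20.83, -29.75, -38.67]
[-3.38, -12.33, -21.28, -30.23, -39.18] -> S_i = -3.38 + -8.95*i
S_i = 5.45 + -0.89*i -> [5.45, 4.56, 3.67, 2.78, 1.89]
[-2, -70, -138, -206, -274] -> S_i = -2 + -68*i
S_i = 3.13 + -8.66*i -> [3.13, -5.53, -14.19, -22.85, -31.51]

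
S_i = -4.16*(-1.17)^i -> [-4.16, 4.87, -5.69, 6.66, -7.8]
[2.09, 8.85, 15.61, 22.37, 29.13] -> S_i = 2.09 + 6.76*i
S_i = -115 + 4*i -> [-115, -111, -107, -103, -99]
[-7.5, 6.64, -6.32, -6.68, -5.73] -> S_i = Random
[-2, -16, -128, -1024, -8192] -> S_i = -2*8^i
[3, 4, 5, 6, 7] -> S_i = 3 + 1*i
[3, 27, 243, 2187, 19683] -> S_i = 3*9^i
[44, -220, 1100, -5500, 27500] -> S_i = 44*-5^i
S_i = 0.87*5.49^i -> [0.87, 4.78, 26.22, 143.96, 790.33]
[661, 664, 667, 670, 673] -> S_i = 661 + 3*i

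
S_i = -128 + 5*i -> [-128, -123, -118, -113, -108]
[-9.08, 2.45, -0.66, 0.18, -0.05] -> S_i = -9.08*(-0.27)^i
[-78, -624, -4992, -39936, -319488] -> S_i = -78*8^i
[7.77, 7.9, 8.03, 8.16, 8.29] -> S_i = 7.77 + 0.13*i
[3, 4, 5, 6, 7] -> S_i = 3 + 1*i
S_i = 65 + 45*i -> [65, 110, 155, 200, 245]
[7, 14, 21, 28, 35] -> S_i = 7 + 7*i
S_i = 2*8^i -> [2, 16, 128, 1024, 8192]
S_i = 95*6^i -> [95, 570, 3420, 20520, 123120]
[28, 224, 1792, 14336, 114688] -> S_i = 28*8^i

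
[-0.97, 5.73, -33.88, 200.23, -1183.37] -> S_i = -0.97*(-5.91)^i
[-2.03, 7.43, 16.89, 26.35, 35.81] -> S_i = -2.03 + 9.46*i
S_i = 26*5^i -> [26, 130, 650, 3250, 16250]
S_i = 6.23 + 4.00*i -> [6.23, 10.23, 14.23, 18.23, 22.23]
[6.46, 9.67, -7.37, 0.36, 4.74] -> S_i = Random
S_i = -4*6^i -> [-4, -24, -144, -864, -5184]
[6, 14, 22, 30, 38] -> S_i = 6 + 8*i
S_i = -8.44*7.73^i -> [-8.44, -65.24, -504.31, -3898.35, -30134.25]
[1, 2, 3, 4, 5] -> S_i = 1 + 1*i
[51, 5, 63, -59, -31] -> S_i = Random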